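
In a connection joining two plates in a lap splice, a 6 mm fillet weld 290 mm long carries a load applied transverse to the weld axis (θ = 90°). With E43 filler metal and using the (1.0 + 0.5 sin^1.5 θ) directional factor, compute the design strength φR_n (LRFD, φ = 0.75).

E43XX → F_EXX = 430 MPa.
t_e = 0.707 × 6 = 4.242 mm; A_we = 4.242 × 290 = 1230 mm².
Directional factor: 1.0 + 0.5 sin^1.5(90°) = 1.5.
F_nw = 0.6 × 430 × 1.5 = 387 MPa.
φR_n = 0.75 × 387 × 1230 × 10⁻³ = 357.1 kN.

φR_n ≈ 357 kN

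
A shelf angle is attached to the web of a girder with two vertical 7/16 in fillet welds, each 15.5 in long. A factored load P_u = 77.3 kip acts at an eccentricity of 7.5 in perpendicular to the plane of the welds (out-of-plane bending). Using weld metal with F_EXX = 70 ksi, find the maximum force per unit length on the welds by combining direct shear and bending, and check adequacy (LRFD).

f_max ≈ 7.66 kip/in; adequate

L_w = 2 × 15.5 = 31 in; section modulus (unit throat) S = 2 × L²/6 = 80.08 in².
Direct shear f_v = P/L_w = 77.3/31 = 2.494 kip/in.
Moment M = P × e = 77.3 × 7.5 = 579.75 kip·in; bending f_b = M/S = 7.239 kip/in.
f_max = √(f_v² + f_b²) = √(2.494² + 7.239²) = 7.657 kip/in.
φr_n = 0.75 × 0.6 × 70 × (0.707 × 0.4375) = 9.743 kip/in → adequate.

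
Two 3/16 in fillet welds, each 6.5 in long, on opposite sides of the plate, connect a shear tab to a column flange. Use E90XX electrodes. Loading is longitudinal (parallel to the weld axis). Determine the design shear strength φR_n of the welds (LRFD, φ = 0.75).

E90XX → F_EXX = 90 ksi.
Effective throat t_e = 0.707 × 0.1875 = 0.1326 in.
Total length L = 13 in; A_we = 0.1326 × 13 = 1.723 in².
F_nw = 0.6 F_EXX = 0.6 × 90 = 54 ksi.
φR_n = 0.75 × 54 × 1.723 = 69.79 kips.

φR_n ≈ 69.8 kips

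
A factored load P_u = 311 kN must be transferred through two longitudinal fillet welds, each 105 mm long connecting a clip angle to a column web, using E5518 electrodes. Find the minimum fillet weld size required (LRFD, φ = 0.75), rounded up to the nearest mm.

w = 9 mm

E55XX → F_EXX = 550 MPa.
Total weld length L = 210 mm.
Required throat t_e = P_u / (φ × 0.6 F_EXX × L) = 311 / (0.75 × 0.6 × 550 × 210 × 10⁻³) = 5.984 mm.
Required leg w = t_e / 0.707 = 8.463 mm → use 9 mm.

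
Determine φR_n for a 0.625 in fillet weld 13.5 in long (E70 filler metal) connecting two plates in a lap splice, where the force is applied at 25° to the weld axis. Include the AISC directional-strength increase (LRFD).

E70XX → F_EXX = 70 ksi.
t_e = 0.707 × 0.625 = 0.4419 in; A_we = 0.4419 × 13.5 = 5.965 in².
Directional factor: 1.0 + 0.5 sin^1.5(25°) = 1.137.
F_nw = 0.6 × 70 × 1.137 = 47.77 ksi.
φR_n = 0.75 × 47.77 × 5.965 = 213.7 kips.

φR_n ≈ 214 kips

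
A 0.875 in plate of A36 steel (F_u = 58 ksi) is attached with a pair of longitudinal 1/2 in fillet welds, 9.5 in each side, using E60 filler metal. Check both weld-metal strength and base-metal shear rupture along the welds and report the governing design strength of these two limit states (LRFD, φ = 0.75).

E60XX → F_EXX = 60 ksi.
t_e = 0.707 × 0.5 = 0.3535 in; L = 19 in.
Weld metal: φR_n = 0.75 × 0.6 × 60 × 0.3535 × 19 = 181.3 kip.
Base metal (shear rupture): φR_n = 0.75 × 0.6 × 58 × 0.875 × 19 = 433.9 kip.
Governing: weld metal.

φR_n ≈ 181 kip (weld metal governs)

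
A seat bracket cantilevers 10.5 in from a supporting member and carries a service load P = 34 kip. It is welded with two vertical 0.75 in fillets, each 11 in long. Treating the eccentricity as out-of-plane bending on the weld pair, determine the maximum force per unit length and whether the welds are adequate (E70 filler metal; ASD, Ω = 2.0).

f_max ≈ 8.99 kip/in; adequate

E70XX → F_EXX = 70 ksi.
L_w = 2 × 11 = 22 in; section modulus (unit throat) S = 2 × L²/6 = 40.33 in².
Direct shear f_v = P/L_w = 34/22 = 1.545 kip/in.
Moment M = P × e = 34 × 10.5 = 357 kip·in; bending f_b = M/S = 8.851 kip/in.
f_max = √(f_v² + f_b²) = √(1.545² + 8.851²) = 8.985 kip/in.
r_n/Ω = (1/2.0) × 0.6 × 70 × (0.707 × 0.75) = 11.14 kip/in → adequate.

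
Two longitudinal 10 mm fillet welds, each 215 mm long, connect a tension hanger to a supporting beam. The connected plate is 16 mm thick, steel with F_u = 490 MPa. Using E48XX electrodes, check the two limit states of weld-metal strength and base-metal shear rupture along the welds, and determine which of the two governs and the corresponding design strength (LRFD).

E48XX → F_EXX = 480 MPa.
t_e = 0.707 × 10 = 7.07 mm; L = 430 mm.
Weld metal: φR_n = 0.75 × 0.6 × 480 × 7.07 × 430 × 10⁻³ = 656.7 kN.
Base metal (shear rupture): φR_n = 0.75 × 0.6 × 490 × 16 × 430 × 10⁻³ = 1517 kN.
Governing: weld metal.

φR_n ≈ 657 kN (weld metal governs)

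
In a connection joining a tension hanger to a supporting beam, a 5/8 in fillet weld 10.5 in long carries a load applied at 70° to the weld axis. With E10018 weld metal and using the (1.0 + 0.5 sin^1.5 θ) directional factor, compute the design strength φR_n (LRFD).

E100XX → F_EXX = 100 ksi.
t_e = 0.707 × 0.625 = 0.4419 in; A_we = 0.4419 × 10.5 = 4.64 in².
Directional factor: 1.0 + 0.5 sin^1.5(70°) = 1.455.
F_nw = 0.6 × 100 × 1.455 = 87.33 ksi.
φR_n = 0.75 × 87.33 × 4.64 = 303.9 kips.

φR_n ≈ 304 kips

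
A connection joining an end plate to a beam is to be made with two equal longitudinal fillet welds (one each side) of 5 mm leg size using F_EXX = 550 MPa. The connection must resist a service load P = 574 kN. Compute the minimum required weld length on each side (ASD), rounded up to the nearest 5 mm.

L = 495 mm on each side

Throat t_e = 0.707 × 5 = 3.535 mm.
r_n/Ω = (0.6 × 550 × 3.535) / 2.0 = 583.3 N/mm = 0.5833 kN/mm.
L_req = P / (r_n/Ω) = 574 / 0.5833 = 984.1 mm total.
Per side: 984.1 / 2 = 492 mm.
Round up → use L = 495 mm on each side.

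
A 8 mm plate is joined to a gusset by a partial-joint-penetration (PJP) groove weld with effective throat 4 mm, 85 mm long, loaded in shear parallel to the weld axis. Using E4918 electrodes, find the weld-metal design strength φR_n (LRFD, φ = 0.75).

E49XX → F_EXX = 490 MPa.
Effective throat (given) t_e = 4 mm.
A_we = 4 × 85 = 340 mm².
F_nw = 0.6 F_EXX = 294 MPa.
φR_n = 0.75 × 294 × 340 × 10⁻³ = 74.97 kN.

φR_n ≈ 75 kN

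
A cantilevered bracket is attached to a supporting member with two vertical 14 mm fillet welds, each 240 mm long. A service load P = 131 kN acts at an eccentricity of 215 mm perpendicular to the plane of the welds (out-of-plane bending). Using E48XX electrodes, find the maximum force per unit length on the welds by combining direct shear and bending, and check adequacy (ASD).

f_max ≈ 1490 N/mm; NOT adequate

E48XX → F_EXX = 480 MPa.
L_w = 2 × 240 = 480 mm; section modulus (unit throat) S = 2 × L²/6 = 19200 mm².
Direct shear f_v = P/L_w = 131×10³/480 = 272.9 N/mm.
Moment M = P × e = 131×10³ × 215 = 28165000 N·mm; bending f_b = M/S = 1467 N/mm.
f_max = √(f_v² + f_b²) = √(272.9² + 1467²) = 1492 N/mm.
r_n/Ω = (1/2.0) × 0.6 × 480 × (0.707 × 14) = 1425 N/mm → NOT adequate.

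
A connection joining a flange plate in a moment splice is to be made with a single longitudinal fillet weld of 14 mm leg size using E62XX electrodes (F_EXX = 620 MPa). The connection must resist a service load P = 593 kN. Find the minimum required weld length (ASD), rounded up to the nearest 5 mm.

L = 325 mm

Throat t_e = 0.707 × 14 = 9.898 mm.
r_n/Ω = (0.6 × 620 × 9.898) / 2.0 = 1841 N/mm = 1.841 kN/mm.
L_req = P / (r_n/Ω) = 593 / 1.841 = 322.1 mm total.
Round up → use L = 325 mm.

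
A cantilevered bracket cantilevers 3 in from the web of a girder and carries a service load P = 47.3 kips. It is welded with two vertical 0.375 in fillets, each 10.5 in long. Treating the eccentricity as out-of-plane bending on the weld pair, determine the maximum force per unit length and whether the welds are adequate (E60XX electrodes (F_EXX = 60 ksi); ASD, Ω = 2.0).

f_max ≈ 4.47 kip/in; adequate

L_w = 2 × 10.5 = 21 in; section modulus (unit throat) S = 2 × L²/6 = 36.75 in².
Direct shear f_v = P/L_w = 47.3/21 = 2.252 kip/in.
Moment M = P × e = 47.3 × 3 = 141.9 kip·in; bending f_b = M/S = 3.861 kip/in.
f_max = √(f_v² + f_b²) = √(2.252² + 3.861²) = 4.47 kip/in.
r_n/Ω = (1/2.0) × 0.6 × 60 × (0.707 × 0.375) = 4.772 kip/in → adequate.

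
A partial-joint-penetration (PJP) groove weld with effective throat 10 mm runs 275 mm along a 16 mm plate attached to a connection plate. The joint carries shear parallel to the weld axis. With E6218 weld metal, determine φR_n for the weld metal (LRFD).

φR_n ≈ 767 kN

E62XX → F_EXX = 620 MPa.
Effective throat (given) t_e = 10 mm.
A_we = 10 × 275 = 2750 mm².
F_nw = 0.6 F_EXX = 372 MPa.
φR_n = 0.75 × 372 × 2750 × 10⁻³ = 767.2 kN.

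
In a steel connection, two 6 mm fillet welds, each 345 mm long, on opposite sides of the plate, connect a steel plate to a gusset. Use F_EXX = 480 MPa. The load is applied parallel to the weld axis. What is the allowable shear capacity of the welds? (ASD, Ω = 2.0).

R_n/Ω ≈ 421 kN

Effective throat t_e = 0.707 × 6 = 4.242 mm.
Total length L = 690 mm; A_we = 4.242 × 690 = 2927 mm².
F_nw = 0.6 F_EXX = 0.6 × 480 = 288 MPa.
R_n = 288 × 2927 × 10⁻³ = 843 kN; R_n/Ω = 843/2.0 = 421.5 kN.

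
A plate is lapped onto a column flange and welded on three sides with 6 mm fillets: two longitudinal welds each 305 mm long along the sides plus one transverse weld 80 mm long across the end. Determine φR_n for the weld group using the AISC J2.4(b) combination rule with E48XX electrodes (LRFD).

E48XX → F_EXX = 480 MPa.
t_e = 0.707 × 6 = 4.242 mm.
R_nwl = 0.6 × 480 × 4.242 × 610 × 10⁻³ = 745.2 kN (longitudinal, 2 welds).
R_nwt = 0.6 × 480 × 4.242 × 80 × 10⁻³ = 97.74 kN (transverse, base value).
(i) R_nwl + R_nwt = 843 kN; (ii) 0.85 R_nwl + 1.5 R_nwt = 780.1 kN.
R_n = max = 843 kN [governs: (i)]; φR_n = 632.2 kN.

φR_n ≈ 632 kN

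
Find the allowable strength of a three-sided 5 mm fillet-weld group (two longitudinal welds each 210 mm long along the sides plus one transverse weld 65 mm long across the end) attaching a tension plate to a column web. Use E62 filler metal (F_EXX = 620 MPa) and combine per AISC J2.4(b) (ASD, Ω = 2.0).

R_n/Ω ≈ 319 kN

t_e = 0.707 × 5 = 3.535 mm.
R_nwl = 0.6 × 620 × 3.535 × 420 × 10⁻³ = 552.3 kN (longitudinal, 2 welds).
R_nwt = 0.6 × 620 × 3.535 × 65 × 10⁻³ = 85.48 kN (transverse, base value).
(i) R_nwl + R_nwt = 637.8 kN; (ii) 0.85 R_nwl + 1.5 R_nwt = 597.7 kN.
R_n = max = 637.8 kN [governs: (i)]; R_n/Ω = 318.9 kN.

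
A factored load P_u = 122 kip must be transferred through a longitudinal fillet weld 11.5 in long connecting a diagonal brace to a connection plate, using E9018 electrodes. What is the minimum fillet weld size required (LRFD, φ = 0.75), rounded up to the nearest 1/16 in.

E90XX → F_EXX = 90 ksi.
Total weld length L = 11.5 in.
Required throat t_e = P_u / (φ × 0.6 F_EXX × L) = 122 / (0.75 × 0.6 × 90 × 11.5) = 0.2619 in.
Required leg w = t_e / 0.707 = 0.3705 in → use 3/8 in.

w = 3/8 in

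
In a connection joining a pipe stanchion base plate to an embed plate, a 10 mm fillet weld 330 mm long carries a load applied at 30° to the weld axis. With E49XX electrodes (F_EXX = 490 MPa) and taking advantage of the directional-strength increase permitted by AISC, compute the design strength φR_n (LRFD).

φR_n ≈ 605 kN

t_e = 0.707 × 10 = 7.07 mm; A_we = 7.07 × 330 = 2333 mm².
Directional factor: 1.0 + 0.5 sin^1.5(30°) = 1.177.
F_nw = 0.6 × 490 × 1.177 = 346 MPa.
φR_n = 0.75 × 346 × 2333 × 10⁻³ = 605.4 kN.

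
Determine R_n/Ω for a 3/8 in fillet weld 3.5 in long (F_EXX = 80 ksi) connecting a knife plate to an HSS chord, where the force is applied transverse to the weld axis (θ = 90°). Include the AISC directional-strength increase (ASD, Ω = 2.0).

t_e = 0.707 × 0.375 = 0.2651 in; A_we = 0.2651 × 3.5 = 0.9279 in².
Directional factor: 1.0 + 0.5 sin^1.5(90°) = 1.5.
F_nw = 0.6 × 80 × 1.5 = 72 ksi.
R_n/Ω = (72 × 0.9279) / 2.0 = 33.41 kips.

R_n/Ω ≈ 33.4 kips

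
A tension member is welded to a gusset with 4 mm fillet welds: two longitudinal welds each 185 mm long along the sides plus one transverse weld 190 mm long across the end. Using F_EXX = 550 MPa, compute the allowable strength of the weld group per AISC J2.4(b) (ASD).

R_n/Ω ≈ 280 kN

t_e = 0.707 × 4 = 2.828 mm.
R_nwl = 0.6 × 550 × 2.828 × 370 × 10⁻³ = 345.3 kN (longitudinal, 2 welds).
R_nwt = 0.6 × 550 × 2.828 × 190 × 10⁻³ = 177.3 kN (transverse, base value).
(i) R_nwl + R_nwt = 522.6 kN; (ii) 0.85 R_nwl + 1.5 R_nwt = 559.5 kN.
R_n = max = 559.5 kN [governs: (ii)]; R_n/Ω = 279.7 kN.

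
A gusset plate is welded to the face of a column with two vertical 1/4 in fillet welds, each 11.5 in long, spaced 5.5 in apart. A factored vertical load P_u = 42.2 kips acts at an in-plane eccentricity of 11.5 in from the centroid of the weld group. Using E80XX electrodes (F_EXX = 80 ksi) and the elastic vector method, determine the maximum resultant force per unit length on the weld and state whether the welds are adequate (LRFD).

Total weld length L_w = 23 in. Treat welds as unit-width lines.
Polar moment about centroid: J = 2[d³/12 + d(b/2)²] = 2[11.5³/12 + 11.5×2.75²] = 427.4 in³.
Direct shear f_v = P/L_w = 42.2 / 23 = 1.835 kip/in (vertical).
Torsion M = P·e = 42.2 × 11.5 = 485.3 kip·in.
Critical point at (x, y) = (2.75, 5.75) from centroid. f_tx = M·y/J = 6.529 kip/in; f_ty = M·x/J = 3.122 kip/in.
Resultant f_max = √[f_tx² + (f_v + f_ty)²] = √[6.529² + (1.835 + 3.122)²] = 8.197 kip/in.
Capacity per unit length: φr_n = 0.75 × 0.6 × 80 × (0.707 × 0.25) = 6.363 kip/in.
8.197 > 6.363 → NOT adequate.

f_max ≈ 8.2 kip/in; NOT adequate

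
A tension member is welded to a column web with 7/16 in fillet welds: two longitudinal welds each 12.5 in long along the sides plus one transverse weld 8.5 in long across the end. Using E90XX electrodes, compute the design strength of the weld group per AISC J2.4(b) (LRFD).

φR_n ≈ 426 kips

E90XX → F_EXX = 90 ksi.
t_e = 0.707 × 0.4375 = 0.3093 in.
R_nwl = 0.6 × 90 × 0.3093 × 25 = 417.6 kips (longitudinal, 2 welds).
R_nwt = 0.6 × 90 × 0.3093 × 8.5 = 142 kips (transverse, base value).
(i) R_nwl + R_nwt = 559.5 kips; (ii) 0.85 R_nwl + 1.5 R_nwt = 567.9 kips.
R_n = max = 567.9 kips [governs: (ii)]; φR_n = 425.9 kips.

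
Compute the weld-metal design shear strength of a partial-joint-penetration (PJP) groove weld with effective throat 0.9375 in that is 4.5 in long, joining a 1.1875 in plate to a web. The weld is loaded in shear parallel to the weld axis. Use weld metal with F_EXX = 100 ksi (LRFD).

Effective throat (given) t_e = 0.9375 in.
A_we = 0.9375 × 4.5 = 4.219 in².
F_nw = 0.6 F_EXX = 60 ksi.
φR_n = 0.75 × 60 × 4.219 = 189.8 kip.

φR_n ≈ 190 kip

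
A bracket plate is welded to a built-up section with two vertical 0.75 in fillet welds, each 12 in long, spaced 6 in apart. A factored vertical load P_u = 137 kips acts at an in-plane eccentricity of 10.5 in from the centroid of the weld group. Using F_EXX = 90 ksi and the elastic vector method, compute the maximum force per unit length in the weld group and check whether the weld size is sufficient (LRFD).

Total weld length L_w = 24 in. Treat welds as unit-width lines.
Polar moment about centroid: J = 2[d³/12 + d(b/2)²] = 2[12³/12 + 12×3²] = 504 in³.
Direct shear f_v = P/L_w = 137 / 24 = 5.708 kip/in (vertical).
Torsion M = P·e = 137 × 10.5 = 1438.5 kip·in.
Critical point at (x, y) = (3, 6) from centroid. f_tx = M·y/J = 17.12 kip/in; f_ty = M·x/J = 8.562 kip/in.
Resultant f_max = √[f_tx² + (f_v + f_ty)²] = √[17.12² + (5.708 + 8.562)²] = 22.29 kip/in.
Capacity per unit length: φr_n = 0.75 × 0.6 × 90 × (0.707 × 0.75) = 21.48 kip/in.
22.29 > 21.48 → NOT adequate.

f_max ≈ 22.3 kip/in; NOT adequate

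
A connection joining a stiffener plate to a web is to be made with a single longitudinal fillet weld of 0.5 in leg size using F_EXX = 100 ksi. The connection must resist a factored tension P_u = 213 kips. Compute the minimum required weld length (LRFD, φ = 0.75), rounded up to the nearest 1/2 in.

L = 13.5 in

Throat t_e = 0.707 × 0.5 = 0.3535 in.
φr_n = 0.75 × 0.6 × 100 × 0.3535 = 15.91 kips/in.
L_req = P_u / φr_n = 213 / 15.91 = 13.39 in total.
Round up → use L = 13.5 in.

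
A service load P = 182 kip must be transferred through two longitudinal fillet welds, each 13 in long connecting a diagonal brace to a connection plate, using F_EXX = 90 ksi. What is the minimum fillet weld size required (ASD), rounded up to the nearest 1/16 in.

Total weld length L = 26 in.
Required throat t_e = P × Ω / (0.6 F_EXX × L) = 182 × 2.0 / (0.6 × 90 × 26) = 0.2593 in.
Required leg w = t_e / 0.707 = 0.3667 in → use 3/8 in.

w = 3/8 in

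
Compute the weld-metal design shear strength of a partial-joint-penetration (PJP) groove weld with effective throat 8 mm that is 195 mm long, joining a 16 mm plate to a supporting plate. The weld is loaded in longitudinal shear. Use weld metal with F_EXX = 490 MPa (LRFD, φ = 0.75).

Effective throat (given) t_e = 8 mm.
A_we = 8 × 195 = 1560 mm².
F_nw = 0.6 F_EXX = 294 MPa.
φR_n = 0.75 × 294 × 1560 × 10⁻³ = 344 kN.

φR_n ≈ 344 kN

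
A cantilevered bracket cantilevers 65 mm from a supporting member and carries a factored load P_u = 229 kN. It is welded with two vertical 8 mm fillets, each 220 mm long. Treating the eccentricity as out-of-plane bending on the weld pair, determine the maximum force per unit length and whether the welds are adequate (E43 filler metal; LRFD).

E43XX → F_EXX = 430 MPa.
L_w = 2 × 220 = 440 mm; section modulus (unit throat) S = 2 × L²/6 = 16130 mm².
Direct shear f_v = P/L_w = 229×10³/440 = 520.5 N/mm.
Moment M = P × e = 229×10³ × 65 = 14885000 N·mm; bending f_b = M/S = 922.6 N/mm.
f_max = √(f_v² + f_b²) = √(520.5² + 922.6²) = 1059 N/mm.
φr_n = 0.75 × 0.6 × 430 × (0.707 × 8) = 1094 N/mm → adequate.

f_max ≈ 1060 N/mm; adequate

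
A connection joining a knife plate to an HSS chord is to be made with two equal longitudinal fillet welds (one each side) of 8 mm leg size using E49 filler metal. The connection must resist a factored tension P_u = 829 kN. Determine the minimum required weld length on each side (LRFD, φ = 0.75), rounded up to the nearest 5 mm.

L = 335 mm on each side

E49XX → F_EXX = 490 MPa.
Throat t_e = 0.707 × 8 = 5.656 mm.
φr_n = 0.75 × 0.6 × 490 × 5.656 × 10⁻³ = 1.247 kN/mm.
L_req = P_u / φr_n = 829 / 1.247 = 664.7 mm total.
Per side: 664.7 / 2 = 332.4 mm.
Round up → use L = 335 mm on each side.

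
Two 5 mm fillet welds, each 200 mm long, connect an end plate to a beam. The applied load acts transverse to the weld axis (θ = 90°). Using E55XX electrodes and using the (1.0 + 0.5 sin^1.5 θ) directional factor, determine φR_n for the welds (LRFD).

E55XX → F_EXX = 550 MPa.
t_e = 0.707 × 5 = 3.535 mm; A_we = 3.535 × 400 = 1414 mm².
Directional factor: 1.0 + 0.5 sin^1.5(90°) = 1.5.
F_nw = 0.6 × 550 × 1.5 = 495 MPa.
φR_n = 0.75 × 495 × 1414 × 10⁻³ = 524.9 kN.

φR_n ≈ 525 kN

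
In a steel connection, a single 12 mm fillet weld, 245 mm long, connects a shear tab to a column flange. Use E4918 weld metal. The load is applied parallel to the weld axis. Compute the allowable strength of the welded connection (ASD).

E49XX → F_EXX = 490 MPa.
Effective throat t_e = 0.707 × 12 = 8.484 mm.
Total length L = 245 mm; A_we = 8.484 × 245 = 2079 mm².
F_nw = 0.6 F_EXX = 0.6 × 490 = 294 MPa.
R_n = 294 × 2079 × 10⁻³ = 611.1 kN; R_n/Ω = 611.1/2.0 = 305.6 kN.

R_n/Ω ≈ 306 kN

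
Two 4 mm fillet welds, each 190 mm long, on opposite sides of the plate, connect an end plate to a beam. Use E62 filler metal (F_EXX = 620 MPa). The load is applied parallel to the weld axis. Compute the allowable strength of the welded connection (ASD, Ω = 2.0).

Effective throat t_e = 0.707 × 4 = 2.828 mm.
Total length L = 380 mm; A_we = 2.828 × 380 = 1075 mm².
F_nw = 0.6 F_EXX = 0.6 × 620 = 372 MPa.
R_n = 372 × 1075 × 10⁻³ = 399.8 kN; R_n/Ω = 399.8/2.0 = 199.9 kN.

R_n/Ω ≈ 200 kN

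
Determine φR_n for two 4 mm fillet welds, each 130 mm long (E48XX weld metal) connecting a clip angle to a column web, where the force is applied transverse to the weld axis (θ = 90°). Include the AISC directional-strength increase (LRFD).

E48XX → F_EXX = 480 MPa.
t_e = 0.707 × 4 = 2.828 mm; A_we = 2.828 × 260 = 735.3 mm².
Directional factor: 1.0 + 0.5 sin^1.5(90°) = 1.5.
F_nw = 0.6 × 480 × 1.5 = 432 MPa.
φR_n = 0.75 × 432 × 735.3 × 10⁻³ = 238.2 kN.

φR_n ≈ 238 kN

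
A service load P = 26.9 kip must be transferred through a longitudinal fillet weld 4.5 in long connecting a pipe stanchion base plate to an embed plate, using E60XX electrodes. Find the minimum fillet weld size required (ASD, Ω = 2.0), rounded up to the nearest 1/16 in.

E60XX → F_EXX = 60 ksi.
Total weld length L = 4.5 in.
Required throat t_e = P × Ω / (0.6 F_EXX × L) = 26.9 × 2.0 / (0.6 × 60 × 4.5) = 0.3321 in.
Required leg w = t_e / 0.707 = 0.4697 in → use 1/2 in.

w = 1/2 in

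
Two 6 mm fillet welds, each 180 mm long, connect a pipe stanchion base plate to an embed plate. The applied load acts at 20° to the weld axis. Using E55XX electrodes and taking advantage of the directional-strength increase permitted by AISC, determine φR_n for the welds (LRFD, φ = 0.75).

E55XX → F_EXX = 550 MPa.
t_e = 0.707 × 6 = 4.242 mm; A_we = 4.242 × 360 = 1527 mm².
Directional factor: 1.0 + 0.5 sin^1.5(20°) = 1.1.
F_nw = 0.6 × 550 × 1.1 = 363 MPa.
φR_n = 0.75 × 363 × 1527 × 10⁻³ = 415.8 kN.

φR_n ≈ 416 kN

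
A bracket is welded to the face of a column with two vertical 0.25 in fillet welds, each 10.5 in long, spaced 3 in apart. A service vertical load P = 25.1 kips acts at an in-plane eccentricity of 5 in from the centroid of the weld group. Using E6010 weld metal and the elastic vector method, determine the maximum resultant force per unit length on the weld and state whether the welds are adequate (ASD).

f_max ≈ 3.38 kip/in; NOT adequate

E60XX → F_EXX = 60 ksi.
Total weld length L_w = 21 in. Treat welds as unit-width lines.
Polar moment about centroid: J = 2[d³/12 + d(b/2)²] = 2[10.5³/12 + 10.5×1.5²] = 240.2 in³.
Direct shear f_v = P/L_w = 25.1 / 21 = 1.195 kip/in (vertical).
Torsion M = P·e = 25.1 × 5 = 125.5 kip·in.
Critical point at (x, y) = (1.5, 5.25) from centroid. f_tx = M·y/J = 2.743 kip/in; f_ty = M·x/J = 0.7838 kip/in.
Resultant f_max = √[f_tx² + (f_v + f_ty)²] = √[2.743² + (1.195 + 0.7838)²] = 3.383 kip/in.
Capacity per unit length: r_n/Ω = (1/2.0) × 0.6 × 60 × (0.707 × 0.25) = 3.181 kip/in.
3.383 > 3.181 → NOT adequate.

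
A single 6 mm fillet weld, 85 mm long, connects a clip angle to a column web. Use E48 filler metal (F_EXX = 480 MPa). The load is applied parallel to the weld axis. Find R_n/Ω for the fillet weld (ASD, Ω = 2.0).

Effective throat t_e = 0.707 × 6 = 4.242 mm.
Total length L = 85 mm; A_we = 4.242 × 85 = 360.6 mm².
F_nw = 0.6 F_EXX = 0.6 × 480 = 288 MPa.
R_n = 288 × 360.6 × 10⁻³ = 103.8 kN; R_n/Ω = 103.8/2.0 = 51.92 kN.

R_n/Ω ≈ 51.9 kN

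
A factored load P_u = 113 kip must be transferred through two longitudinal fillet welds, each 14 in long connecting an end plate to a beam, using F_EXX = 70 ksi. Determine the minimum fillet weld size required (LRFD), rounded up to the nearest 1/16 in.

w = 3/16 in

Total weld length L = 28 in.
Required throat t_e = P_u / (φ × 0.6 F_EXX × L) = 113 / (0.75 × 0.6 × 70 × 28) = 0.1281 in.
Required leg w = t_e / 0.707 = 0.1812 in → use 3/16 in.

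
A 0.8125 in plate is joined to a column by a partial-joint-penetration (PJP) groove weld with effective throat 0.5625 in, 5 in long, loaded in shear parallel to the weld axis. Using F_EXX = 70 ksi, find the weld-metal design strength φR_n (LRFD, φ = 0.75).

φR_n ≈ 88.6 kip

Effective throat (given) t_e = 0.5625 in.
A_we = 0.5625 × 5 = 2.812 in².
F_nw = 0.6 F_EXX = 42 ksi.
φR_n = 0.75 × 42 × 2.812 = 88.59 kip.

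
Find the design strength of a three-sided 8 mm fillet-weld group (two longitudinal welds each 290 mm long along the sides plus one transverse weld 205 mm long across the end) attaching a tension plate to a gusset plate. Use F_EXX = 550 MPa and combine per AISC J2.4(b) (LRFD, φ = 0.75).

t_e = 0.707 × 8 = 5.656 mm.
R_nwl = 0.6 × 550 × 5.656 × 580 × 10⁻³ = 1083 kN (longitudinal, 2 welds).
R_nwt = 0.6 × 550 × 5.656 × 205 × 10⁻³ = 382.6 kN (transverse, base value).
(i) R_nwl + R_nwt = 1465 kN; (ii) 0.85 R_nwl + 1.5 R_nwt = 1494 kN.
R_n = max = 1494 kN [governs: (ii)]; φR_n = 1121 kN.

φR_n ≈ 1120 kN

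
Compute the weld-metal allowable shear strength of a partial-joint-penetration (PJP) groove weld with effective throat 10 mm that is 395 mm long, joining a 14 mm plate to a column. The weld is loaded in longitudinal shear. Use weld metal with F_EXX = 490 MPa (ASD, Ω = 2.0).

R_n/Ω ≈ 581 kN

Effective throat (given) t_e = 10 mm.
A_we = 10 × 395 = 3950 mm².
F_nw = 0.6 F_EXX = 294 MPa.
R_n/Ω = (294 × 3950) / 2.0 × 10⁻³ = 580.6 kN.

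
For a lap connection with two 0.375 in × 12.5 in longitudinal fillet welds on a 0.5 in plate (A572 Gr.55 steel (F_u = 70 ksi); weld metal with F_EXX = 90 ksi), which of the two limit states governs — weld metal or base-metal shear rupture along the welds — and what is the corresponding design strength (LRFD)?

φR_n ≈ 268 kips (weld metal governs)

t_e = 0.707 × 0.375 = 0.2651 in; L = 25 in.
Weld metal: φR_n = 0.75 × 0.6 × 90 × 0.2651 × 25 = 268.4 kips.
Base metal (shear rupture): φR_n = 0.75 × 0.6 × 70 × 0.5 × 25 = 393.8 kips.
Governing: weld metal.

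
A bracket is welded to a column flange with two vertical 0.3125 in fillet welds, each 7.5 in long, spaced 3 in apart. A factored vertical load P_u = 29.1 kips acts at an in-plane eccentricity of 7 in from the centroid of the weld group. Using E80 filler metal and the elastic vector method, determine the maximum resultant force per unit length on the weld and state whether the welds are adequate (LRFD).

f_max ≈ 8.81 kip/in; NOT adequate

E80XX → F_EXX = 80 ksi.
Total weld length L_w = 15 in. Treat welds as unit-width lines.
Polar moment about centroid: J = 2[d³/12 + d(b/2)²] = 2[7.5³/12 + 7.5×1.5²] = 104.1 in³.
Direct shear f_v = P/L_w = 29.1 / 15 = 1.94 kip/in (vertical).
Torsion M = P·e = 29.1 × 7 = 203.7 kip·in.
Critical point at (x, y) = (1.5, 3.75) from centroid. f_tx = M·y/J = 7.341 kip/in; f_ty = M·x/J = 2.936 kip/in.
Resultant f_max = √[f_tx² + (f_v + f_ty)²] = √[7.341² + (1.94 + 2.936)²] = 8.813 kip/in.
Capacity per unit length: φr_n = 0.75 × 0.6 × 80 × (0.707 × 0.3125) = 7.954 kip/in.
8.813 > 7.954 → NOT adequate.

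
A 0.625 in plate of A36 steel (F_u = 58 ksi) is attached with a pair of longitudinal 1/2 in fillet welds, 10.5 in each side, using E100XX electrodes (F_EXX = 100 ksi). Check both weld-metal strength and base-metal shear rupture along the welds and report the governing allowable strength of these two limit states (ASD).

R_n/Ω ≈ 223 kips (weld metal governs)

t_e = 0.707 × 0.5 = 0.3535 in; L = 21 in.
Weld metal: R_n/Ω = (1/2.0) × 0.6 × 100 × 0.3535 × 21 = 222.7 kips.
Base metal (shear rupture): R_n/Ω = (1/2.0) × 0.6 × 58 × 0.625 × 21 = 228.4 kips.
Governing: weld metal.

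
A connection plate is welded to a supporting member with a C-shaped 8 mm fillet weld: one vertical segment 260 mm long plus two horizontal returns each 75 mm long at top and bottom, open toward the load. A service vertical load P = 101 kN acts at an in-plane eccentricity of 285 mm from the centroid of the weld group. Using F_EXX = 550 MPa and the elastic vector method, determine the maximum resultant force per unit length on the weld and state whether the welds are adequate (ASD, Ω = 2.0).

Total weld length L_w = 410 mm. Treat welds as unit-width lines.
Centroid: x̄ = 2×75×37.5 / 410 = 13.72 mm from the vertical weld.
Polar moment about centroid: J = I_x + I_y = [260³/12 + 2×75×130²] + [260×13.72² + 2(75³/12 + 75×23.78²)] = 4204000 mm³.
Direct shear f_v = P/L_w = 101×10³ / 410 = 246.3 N/mm (vertical).
Torsion M = P·e = 101×10³ × 285 = 28785000 N·mm.
Critical point at (x, y) = (61.28, 130) from centroid. f_tx = M·y/J = 890.2 N/mm; f_ty = M·x/J = 419.6 N/mm.
Resultant f_max = √[f_tx² + (f_v + f_ty)²] = √[890.2² + (246.3 + 419.6)²] = 1112 N/mm.
Capacity per unit length: r_n/Ω = (1/2.0) × 0.6 × 550 × (0.707 × 8) = 933.2 N/mm.
1112 > 933.2 → NOT adequate.

f_max ≈ 1110 N/mm; NOT adequate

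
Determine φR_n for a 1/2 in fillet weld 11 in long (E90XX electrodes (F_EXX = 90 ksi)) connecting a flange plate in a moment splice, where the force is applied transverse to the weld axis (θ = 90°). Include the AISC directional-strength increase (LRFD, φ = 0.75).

t_e = 0.707 × 0.5 = 0.3535 in; A_we = 0.3535 × 11 = 3.888 in².
Directional factor: 1.0 + 0.5 sin^1.5(90°) = 1.5.
F_nw = 0.6 × 90 × 1.5 = 81 ksi.
φR_n = 0.75 × 81 × 3.888 = 236.2 kip.

φR_n ≈ 236 kip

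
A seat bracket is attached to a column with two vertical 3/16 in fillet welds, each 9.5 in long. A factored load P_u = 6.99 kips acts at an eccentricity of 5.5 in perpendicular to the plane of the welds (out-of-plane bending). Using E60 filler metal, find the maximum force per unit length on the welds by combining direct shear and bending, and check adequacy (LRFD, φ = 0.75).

f_max ≈ 1.33 kip/in; adequate

E60XX → F_EXX = 60 ksi.
L_w = 2 × 9.5 = 19 in; section modulus (unit throat) S = 2 × L²/6 = 30.08 in².
Direct shear f_v = P/L_w = 6.99/19 = 0.3679 kip/in.
Moment M = P × e = 6.99 × 5.5 = 38.445 kip·in; bending f_b = M/S = 1.278 kip/in.
f_max = √(f_v² + f_b²) = √(0.3679² + 1.278²) = 1.33 kip/in.
φr_n = 0.75 × 0.6 × 60 × (0.707 × 0.1875) = 3.579 kip/in → adequate.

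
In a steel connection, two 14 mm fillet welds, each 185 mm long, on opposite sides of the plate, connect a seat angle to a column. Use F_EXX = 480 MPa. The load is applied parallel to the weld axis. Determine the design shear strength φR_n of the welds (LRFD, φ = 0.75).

φR_n ≈ 791 kN

Effective throat t_e = 0.707 × 14 = 9.898 mm.
Total length L = 370 mm; A_we = 9.898 × 370 = 3662 mm².
F_nw = 0.6 F_EXX = 0.6 × 480 = 288 MPa.
φR_n = 0.75 × 288 × 3662 × 10⁻³ = 791 kN.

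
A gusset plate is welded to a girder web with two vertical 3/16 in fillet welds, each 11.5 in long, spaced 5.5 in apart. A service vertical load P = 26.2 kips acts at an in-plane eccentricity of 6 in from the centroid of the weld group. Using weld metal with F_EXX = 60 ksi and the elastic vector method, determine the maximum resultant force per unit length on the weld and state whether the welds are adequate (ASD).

f_max ≈ 3.02 kip/in; NOT adequate

Total weld length L_w = 23 in. Treat welds as unit-width lines.
Polar moment about centroid: J = 2[d³/12 + d(b/2)²] = 2[11.5³/12 + 11.5×2.75²] = 427.4 in³.
Direct shear f_v = P/L_w = 26.2 / 23 = 1.139 kip/in (vertical).
Torsion M = P·e = 26.2 × 6 = 157.2 kip·in.
Critical point at (x, y) = (2.75, 5.75) from centroid. f_tx = M·y/J = 2.115 kip/in; f_ty = M·x/J = 1.011 kip/in.
Resultant f_max = √[f_tx² + (f_v + f_ty)²] = √[2.115² + (1.139 + 1.011)²] = 3.016 kip/in.
Capacity per unit length: r_n/Ω = (1/2.0) × 0.6 × 60 × (0.707 × 0.1875) = 2.386 kip/in.
3.016 > 2.386 → NOT adequate.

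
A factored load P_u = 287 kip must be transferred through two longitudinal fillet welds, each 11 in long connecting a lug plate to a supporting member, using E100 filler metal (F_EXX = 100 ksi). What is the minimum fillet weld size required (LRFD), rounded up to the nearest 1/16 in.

Total weld length L = 22 in.
Required throat t_e = P_u / (φ × 0.6 F_EXX × L) = 287 / (0.75 × 0.6 × 100 × 22) = 0.2899 in.
Required leg w = t_e / 0.707 = 0.41 in → use 7/16 in.

w = 7/16 in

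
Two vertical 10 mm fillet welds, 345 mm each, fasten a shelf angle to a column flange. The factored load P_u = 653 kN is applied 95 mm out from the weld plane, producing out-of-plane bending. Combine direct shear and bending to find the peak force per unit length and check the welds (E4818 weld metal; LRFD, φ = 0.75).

E48XX → F_EXX = 480 MPa.
L_w = 2 × 345 = 690 mm; section modulus (unit throat) S = 2 × L²/6 = 39680 mm².
Direct shear f_v = P/L_w = 653×10³/690 = 946.4 N/mm.
Moment M = P × e = 653×10³ × 95 = 62035000 N·mm; bending f_b = M/S = 1564 N/mm.
f_max = √(f_v² + f_b²) = √(946.4² + 1564²) = 1828 N/mm.
φr_n = 0.75 × 0.6 × 480 × (0.707 × 10) = 1527 N/mm → NOT adequate.

f_max ≈ 1830 N/mm; NOT adequate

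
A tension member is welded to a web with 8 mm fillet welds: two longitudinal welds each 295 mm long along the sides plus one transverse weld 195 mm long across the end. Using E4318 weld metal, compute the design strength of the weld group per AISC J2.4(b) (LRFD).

φR_n ≈ 869 kN

E43XX → F_EXX = 430 MPa.
t_e = 0.707 × 8 = 5.656 mm.
R_nwl = 0.6 × 430 × 5.656 × 590 × 10⁻³ = 861 kN (longitudinal, 2 welds).
R_nwt = 0.6 × 430 × 5.656 × 195 × 10⁻³ = 284.6 kN (transverse, base value).
(i) R_nwl + R_nwt = 1146 kN; (ii) 0.85 R_nwl + 1.5 R_nwt = 1159 kN.
R_n = max = 1159 kN [governs: (ii)]; φR_n = 869 kN.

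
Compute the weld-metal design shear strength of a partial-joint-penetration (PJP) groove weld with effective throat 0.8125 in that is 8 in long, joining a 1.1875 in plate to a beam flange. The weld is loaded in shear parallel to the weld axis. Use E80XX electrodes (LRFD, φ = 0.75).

φR_n ≈ 234 kip

E80XX → F_EXX = 80 ksi.
Effective throat (given) t_e = 0.8125 in.
A_we = 0.8125 × 8 = 6.5 in².
F_nw = 0.6 F_EXX = 48 ksi.
φR_n = 0.75 × 48 × 6.5 = 234 kip.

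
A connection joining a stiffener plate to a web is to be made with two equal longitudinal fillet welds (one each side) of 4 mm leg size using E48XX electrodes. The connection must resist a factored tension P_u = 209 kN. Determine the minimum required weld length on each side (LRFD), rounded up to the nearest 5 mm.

L = 175 mm on each side

E48XX → F_EXX = 480 MPa.
Throat t_e = 0.707 × 4 = 2.828 mm.
φr_n = 0.75 × 0.6 × 480 × 2.828 × 10⁻³ = 0.6108 kN/mm.
L_req = P_u / φr_n = 209 / 0.6108 = 342.1 mm total.
Per side: 342.1 / 2 = 171.1 mm.
Round up → use L = 175 mm on each side.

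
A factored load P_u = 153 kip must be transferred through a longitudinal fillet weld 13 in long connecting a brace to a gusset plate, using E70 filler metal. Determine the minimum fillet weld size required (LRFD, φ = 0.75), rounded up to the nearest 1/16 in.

w = 9/16 in

E70XX → F_EXX = 70 ksi.
Total weld length L = 13 in.
Required throat t_e = P_u / (φ × 0.6 F_EXX × L) = 153 / (0.75 × 0.6 × 70 × 13) = 0.3736 in.
Required leg w = t_e / 0.707 = 0.5285 in → use 9/16 in.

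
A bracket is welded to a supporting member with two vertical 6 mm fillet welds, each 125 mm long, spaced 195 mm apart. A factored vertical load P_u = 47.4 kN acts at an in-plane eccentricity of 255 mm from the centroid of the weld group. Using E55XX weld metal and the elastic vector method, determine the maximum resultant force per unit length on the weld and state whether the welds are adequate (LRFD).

E55XX → F_EXX = 550 MPa.
Total weld length L_w = 250 mm. Treat welds as unit-width lines.
Polar moment about centroid: J = 2[d³/12 + d(b/2)²] = 2[125³/12 + 125×97.5²] = 2702000 mm³.
Direct shear f_v = P/L_w = 47.4×10³ / 250 = 189.6 N/mm (vertical).
Torsion M = P·e = 47.4×10³ × 255 = 12087000 N·mm.
Critical point at (x, y) = (97.5, 62.5) from centroid. f_tx = M·y/J = 279.6 N/mm; f_ty = M·x/J = 436.1 N/mm.
Resultant f_max = √[f_tx² + (f_v + f_ty)²] = √[279.6² + (189.6 + 436.1)²] = 685.4 N/mm.
Capacity per unit length: φr_n = 0.75 × 0.6 × 550 × (0.707 × 6) = 1050 N/mm.
685.4 ≤ 1050 → adequate.

f_max ≈ 685 N/mm; adequate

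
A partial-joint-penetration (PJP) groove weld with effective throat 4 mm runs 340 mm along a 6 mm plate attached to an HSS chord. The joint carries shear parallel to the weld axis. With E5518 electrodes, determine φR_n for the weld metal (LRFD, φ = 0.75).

φR_n ≈ 337 kN

E55XX → F_EXX = 550 MPa.
Effective throat (given) t_e = 4 mm.
A_we = 4 × 340 = 1360 mm².
F_nw = 0.6 F_EXX = 330 MPa.
φR_n = 0.75 × 330 × 1360 × 10⁻³ = 336.6 kN.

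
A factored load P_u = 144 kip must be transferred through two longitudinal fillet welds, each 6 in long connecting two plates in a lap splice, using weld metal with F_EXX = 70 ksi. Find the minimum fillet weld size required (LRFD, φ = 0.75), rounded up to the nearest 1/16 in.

Total weld length L = 12 in.
Required throat t_e = P_u / (φ × 0.6 F_EXX × L) = 144 / (0.75 × 0.6 × 70 × 12) = 0.381 in.
Required leg w = t_e / 0.707 = 0.5388 in → use 9/16 in.

w = 9/16 in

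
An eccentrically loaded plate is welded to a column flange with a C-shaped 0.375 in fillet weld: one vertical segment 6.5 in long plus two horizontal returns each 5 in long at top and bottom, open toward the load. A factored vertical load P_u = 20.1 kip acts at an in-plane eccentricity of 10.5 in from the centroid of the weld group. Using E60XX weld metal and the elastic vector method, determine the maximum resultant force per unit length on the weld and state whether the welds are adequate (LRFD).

E60XX → F_EXX = 60 ksi.
Total weld length L_w = 16.5 in. Treat welds as unit-width lines.
Centroid: x̄ = 2×5×2.5 / 16.5 = 1.515 in from the vertical weld.
Polar moment about centroid: J = I_x + I_y = [6.5³/12 + 2×5×3.25²] + [6.5×1.515² + 2(5³/12 + 5×0.9848²)] = 174 in³.
Direct shear f_v = P/L_w = 20.1 / 16.5 = 1.218 kip/in (vertical).
Torsion M = P·e = 20.1 × 10.5 = 211.05 kip·in.
Critical point at (x, y) = (3.485, 3.25) from centroid. f_tx = M·y/J = 3.943 kip/in; f_ty = M·x/J = 4.228 kip/in.
Resultant f_max = √[f_tx² + (f_v + f_ty)²] = √[3.943² + (1.218 + 4.228)²] = 6.723 kip/in.
Capacity per unit length: φr_n = 0.75 × 0.6 × 60 × (0.707 × 0.375) = 7.158 kip/in.
6.723 ≤ 7.158 → adequate.

f_max ≈ 6.72 kip/in; adequate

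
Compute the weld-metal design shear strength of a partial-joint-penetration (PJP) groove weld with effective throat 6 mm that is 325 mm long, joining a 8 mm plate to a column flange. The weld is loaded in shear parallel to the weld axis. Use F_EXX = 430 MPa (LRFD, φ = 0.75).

Effective throat (given) t_e = 6 mm.
A_we = 6 × 325 = 1950 mm².
F_nw = 0.6 F_EXX = 258 MPa.
φR_n = 0.75 × 258 × 1950 × 10⁻³ = 377.3 kN.

φR_n ≈ 377 kN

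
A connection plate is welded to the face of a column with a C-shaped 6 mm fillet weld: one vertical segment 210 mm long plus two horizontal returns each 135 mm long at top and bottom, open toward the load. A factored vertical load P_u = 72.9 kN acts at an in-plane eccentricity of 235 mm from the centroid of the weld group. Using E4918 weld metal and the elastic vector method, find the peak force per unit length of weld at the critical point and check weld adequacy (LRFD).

E49XX → F_EXX = 490 MPa.
Total weld length L_w = 480 mm. Treat welds as unit-width lines.
Centroid: x̄ = 2×135×67.5 / 480 = 37.97 mm from the vertical weld.
Polar moment about centroid: J = I_x + I_y = [210³/12 + 2×135×105²] + [210×37.97² + 2(135³/12 + 135×29.53²)] = 4697000 mm³.
Direct shear f_v = P/L_w = 72.9×10³ / 480 = 151.9 N/mm (vertical).
Torsion M = P·e = 72.9×10³ × 235 = 17132000 N·mm.
Critical point at (x, y) = (97.03, 105) from centroid. f_tx = M·y/J = 383 N/mm; f_ty = M·x/J = 353.9 N/mm.
Resultant f_max = √[f_tx² + (f_v + f_ty)²] = √[383² + (151.9 + 353.9)²] = 634.4 N/mm.
Capacity per unit length: φr_n = 0.75 × 0.6 × 490 × (0.707 × 6) = 935.4 N/mm.
634.4 ≤ 935.4 → adequate.

f_max ≈ 634 N/mm; adequate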